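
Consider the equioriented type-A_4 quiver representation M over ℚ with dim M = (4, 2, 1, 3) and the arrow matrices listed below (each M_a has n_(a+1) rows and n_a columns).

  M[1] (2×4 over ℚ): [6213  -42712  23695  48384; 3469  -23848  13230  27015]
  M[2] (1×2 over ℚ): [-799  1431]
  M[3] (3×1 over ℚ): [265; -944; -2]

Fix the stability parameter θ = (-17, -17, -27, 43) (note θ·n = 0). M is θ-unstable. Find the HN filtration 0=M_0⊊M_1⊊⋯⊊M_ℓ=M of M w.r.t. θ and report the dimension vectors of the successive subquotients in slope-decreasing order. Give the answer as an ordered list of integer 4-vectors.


Interval decomposition of M: I[1,1]^2, I[1,2], I[1,4], I[4,4]^2.
HN type (ℓ=3): μ^(1)=43; μ^(2)=-17; μ^(3)=-61/3

((0, 0, 0, 3); (3, 1, 0, 0); (1, 1, 1, 0))


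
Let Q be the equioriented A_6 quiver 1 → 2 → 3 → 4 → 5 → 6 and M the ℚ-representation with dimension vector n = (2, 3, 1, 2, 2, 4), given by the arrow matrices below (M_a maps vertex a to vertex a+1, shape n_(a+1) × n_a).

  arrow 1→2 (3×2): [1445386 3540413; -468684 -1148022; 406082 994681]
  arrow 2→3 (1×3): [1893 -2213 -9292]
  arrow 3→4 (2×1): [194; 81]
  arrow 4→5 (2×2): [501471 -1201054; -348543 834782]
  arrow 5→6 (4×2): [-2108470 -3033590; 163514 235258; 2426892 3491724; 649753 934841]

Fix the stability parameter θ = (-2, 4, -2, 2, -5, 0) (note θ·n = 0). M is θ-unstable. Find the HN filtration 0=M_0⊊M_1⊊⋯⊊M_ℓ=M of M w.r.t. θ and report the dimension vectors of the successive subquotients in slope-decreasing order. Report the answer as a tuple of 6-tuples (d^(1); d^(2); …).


Interval decomposition of M: I[1,1], I[1,4], I[2,2]^2, I[4,5], I[5,6], I[6,6]^3.
HN type (ℓ=7): μ^(1)=4; μ^(2)=2; μ^(3)=1; μ^(4)=0; μ^(5)=-3/2; μ^(6)=-2; μ^(7)=-5

((0, 2, 0, 0, 0, 0); (0, 0, 0, 1, 0, 0); (0, 1, 1, 0, 0, 0); (0, 0, 0, 0, 0, 4); (0, 0, 0, 1, 1, 0); (2, 0, 0, 0, 0, 0); (0, 0, 0, 0, 1, 0))


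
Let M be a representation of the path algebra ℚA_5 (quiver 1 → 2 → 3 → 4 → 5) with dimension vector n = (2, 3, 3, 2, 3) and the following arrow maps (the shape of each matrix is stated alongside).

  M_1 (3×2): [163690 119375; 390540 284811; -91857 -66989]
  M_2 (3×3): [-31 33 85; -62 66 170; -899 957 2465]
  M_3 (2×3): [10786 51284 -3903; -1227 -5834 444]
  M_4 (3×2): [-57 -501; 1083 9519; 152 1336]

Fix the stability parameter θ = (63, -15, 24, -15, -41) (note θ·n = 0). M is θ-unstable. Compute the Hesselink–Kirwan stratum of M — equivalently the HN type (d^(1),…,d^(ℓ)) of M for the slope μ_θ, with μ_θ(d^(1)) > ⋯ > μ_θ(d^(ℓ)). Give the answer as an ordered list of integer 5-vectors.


Barcode: M ≅ I[1,2], I[1,4], I[2,2], I[3,3], I[3,5], I[5,5]^2. HN layers by μ_θ (5 steps, strictly decreasing):
  μ^(1)=24; μ^(2)=57/4; μ^(3)=-32/3; μ^(4)=-15; μ^(5)=-41

((1, 1, 1, 0, 0); (1, 1, 1, 1, 0); (0, 0, 1, 1, 1); (0, 1, 0, 0, 0); (0, 0, 0, 0, 2))


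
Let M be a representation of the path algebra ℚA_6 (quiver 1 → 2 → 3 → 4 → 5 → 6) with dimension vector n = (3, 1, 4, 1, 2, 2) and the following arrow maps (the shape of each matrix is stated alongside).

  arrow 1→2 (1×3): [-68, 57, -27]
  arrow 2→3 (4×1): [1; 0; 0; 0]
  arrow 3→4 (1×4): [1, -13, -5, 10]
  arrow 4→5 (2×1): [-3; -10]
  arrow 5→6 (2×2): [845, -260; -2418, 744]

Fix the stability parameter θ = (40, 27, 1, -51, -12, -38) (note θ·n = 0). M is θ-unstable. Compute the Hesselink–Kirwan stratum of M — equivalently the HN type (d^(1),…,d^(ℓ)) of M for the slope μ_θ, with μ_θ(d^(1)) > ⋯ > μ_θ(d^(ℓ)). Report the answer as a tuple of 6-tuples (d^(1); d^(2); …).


Interval decomposition of M: I[1,1]^2, I[1,6], I[3,3]^3, I[5,5], I[6,6].
HN type (ℓ=5): μ^(1)=40; μ^(2)=1; μ^(3)=-11/2; μ^(4)=-12; μ^(5)=-38

((2, 0, 0, 0, 0, 0); (0, 0, 3, 0, 0, 0); (1, 1, 1, 1, 1, 1); (0, 0, 0, 0, 1, 0); (0, 0, 0, 0, 0, 1))


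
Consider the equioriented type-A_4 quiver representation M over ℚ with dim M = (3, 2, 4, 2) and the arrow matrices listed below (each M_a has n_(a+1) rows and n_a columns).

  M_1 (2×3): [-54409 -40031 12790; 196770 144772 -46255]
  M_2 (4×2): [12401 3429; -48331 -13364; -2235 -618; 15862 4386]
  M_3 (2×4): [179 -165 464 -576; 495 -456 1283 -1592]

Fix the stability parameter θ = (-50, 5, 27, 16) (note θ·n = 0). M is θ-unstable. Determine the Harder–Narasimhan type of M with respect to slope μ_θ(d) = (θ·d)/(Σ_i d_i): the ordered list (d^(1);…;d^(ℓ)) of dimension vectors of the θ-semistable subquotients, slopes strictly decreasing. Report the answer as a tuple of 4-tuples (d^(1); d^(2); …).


Interval decomposition of M: I[1,1], I[1,3], I[1,4], I[3,3], I[3,4].
HN type (ℓ=4): μ^(1)=27; μ^(2)=43/2; μ^(3)=5; μ^(4)=-50

((0, 0, 2, 0); (0, 0, 2, 2); (0, 2, 0, 0); (3, 0, 0, 0))


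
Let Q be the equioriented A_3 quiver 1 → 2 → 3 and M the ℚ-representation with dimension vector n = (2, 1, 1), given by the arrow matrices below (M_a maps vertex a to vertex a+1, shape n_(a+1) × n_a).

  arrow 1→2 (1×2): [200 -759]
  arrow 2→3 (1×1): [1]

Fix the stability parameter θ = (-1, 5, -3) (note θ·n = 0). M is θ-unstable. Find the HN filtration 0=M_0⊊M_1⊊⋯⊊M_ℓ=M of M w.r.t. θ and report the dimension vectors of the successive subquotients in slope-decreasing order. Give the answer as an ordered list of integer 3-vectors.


Via rank(M_{q-1}∘⋯∘M_p): M ≅ I[1,1], I[1,3].
μ_θ-semistable layers: μ^(1)=1; μ^(2)=-1

((0, 1, 1); (2, 0, 0))


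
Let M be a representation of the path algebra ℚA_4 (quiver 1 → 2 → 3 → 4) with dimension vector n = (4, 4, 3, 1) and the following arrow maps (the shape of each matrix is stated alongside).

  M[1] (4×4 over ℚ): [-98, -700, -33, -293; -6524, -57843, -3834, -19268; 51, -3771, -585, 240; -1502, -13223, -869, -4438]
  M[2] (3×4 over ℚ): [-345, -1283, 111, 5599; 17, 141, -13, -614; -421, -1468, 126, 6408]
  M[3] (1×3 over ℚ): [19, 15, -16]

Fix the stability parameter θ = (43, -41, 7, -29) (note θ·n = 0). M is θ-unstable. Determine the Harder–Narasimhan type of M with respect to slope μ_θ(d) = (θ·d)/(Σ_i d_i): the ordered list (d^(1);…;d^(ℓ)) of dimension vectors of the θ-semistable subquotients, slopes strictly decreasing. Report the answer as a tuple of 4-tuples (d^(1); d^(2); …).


Barcode: M ≅ I[1,2], I[1,3]^2, I[1,4]. HN layers by μ_θ (3 steps, strictly decreasing):
  μ^(1)=7; μ^(2)=1; μ^(3)=-5

((0, 0, 2, 0); (3, 3, 0, 0); (1, 1, 1, 1))


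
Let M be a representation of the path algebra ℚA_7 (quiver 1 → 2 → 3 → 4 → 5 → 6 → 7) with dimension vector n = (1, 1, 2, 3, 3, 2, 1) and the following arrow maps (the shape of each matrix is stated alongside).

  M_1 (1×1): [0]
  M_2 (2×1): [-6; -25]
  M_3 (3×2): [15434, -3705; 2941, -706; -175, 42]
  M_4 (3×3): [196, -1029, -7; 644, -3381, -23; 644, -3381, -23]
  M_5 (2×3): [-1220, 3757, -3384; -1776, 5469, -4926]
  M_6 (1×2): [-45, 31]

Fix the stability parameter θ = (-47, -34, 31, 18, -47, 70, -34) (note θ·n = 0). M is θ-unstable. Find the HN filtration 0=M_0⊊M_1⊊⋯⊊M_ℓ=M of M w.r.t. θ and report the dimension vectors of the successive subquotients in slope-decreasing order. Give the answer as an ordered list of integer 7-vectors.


Interval decomposition of M: I[1,1], I[2,4], I[3,4], I[4,7], I[5,5], I[5,6].
HN type (ℓ=6): μ^(1)=70; μ^(2)=49/2; μ^(3)=18; μ^(4)=-29/2; μ^(5)=-34; μ^(6)=-47

((0, 0, 0, 0, 0, 1, 0); (0, 0, 2, 2, 0, 0, 0); (0, 0, 0, 0, 0, 1, 1); (0, 0, 0, 1, 1, 0, 0); (0, 1, 0, 0, 0, 0, 0); (1, 0, 0, 0, 2, 0, 0))


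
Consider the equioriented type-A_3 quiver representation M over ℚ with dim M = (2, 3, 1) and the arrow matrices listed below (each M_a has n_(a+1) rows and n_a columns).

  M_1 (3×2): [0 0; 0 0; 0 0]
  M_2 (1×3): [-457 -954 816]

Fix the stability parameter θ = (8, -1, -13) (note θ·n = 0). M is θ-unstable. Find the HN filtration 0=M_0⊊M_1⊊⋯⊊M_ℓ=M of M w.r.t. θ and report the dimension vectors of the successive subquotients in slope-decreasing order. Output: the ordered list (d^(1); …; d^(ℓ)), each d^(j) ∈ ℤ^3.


Interval decomposition of M: I[1,1]^2, I[2,2]^2, I[2,3].
HN type (ℓ=3): μ^(1)=8; μ^(2)=-1; μ^(3)=-7

((2, 0, 0); (0, 2, 0); (0, 1, 1))


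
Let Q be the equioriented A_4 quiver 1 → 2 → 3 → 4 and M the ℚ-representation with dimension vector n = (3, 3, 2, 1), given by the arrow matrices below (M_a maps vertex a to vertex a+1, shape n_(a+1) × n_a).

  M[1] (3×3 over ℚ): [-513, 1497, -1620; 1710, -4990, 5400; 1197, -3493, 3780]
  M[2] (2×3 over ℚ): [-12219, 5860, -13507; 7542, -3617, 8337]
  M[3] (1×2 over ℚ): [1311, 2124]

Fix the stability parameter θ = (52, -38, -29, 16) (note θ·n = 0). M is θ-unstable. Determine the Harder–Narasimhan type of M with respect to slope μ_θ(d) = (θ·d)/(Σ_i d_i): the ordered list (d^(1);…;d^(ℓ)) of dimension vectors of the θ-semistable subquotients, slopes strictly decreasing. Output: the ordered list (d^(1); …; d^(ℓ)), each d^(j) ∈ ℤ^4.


Via rank(M_{q-1}∘⋯∘M_p): M ≅ I[1,1]^2, I[1,3], I[2,2], I[2,4].
μ_θ-semistable layers: μ^(1)=52; μ^(2)=16; μ^(3)=-5; μ^(4)=-29; μ^(5)=-38

((2, 0, 0, 0); (0, 0, 0, 1); (1, 1, 1, 0); (0, 0, 1, 0); (0, 2, 0, 0))


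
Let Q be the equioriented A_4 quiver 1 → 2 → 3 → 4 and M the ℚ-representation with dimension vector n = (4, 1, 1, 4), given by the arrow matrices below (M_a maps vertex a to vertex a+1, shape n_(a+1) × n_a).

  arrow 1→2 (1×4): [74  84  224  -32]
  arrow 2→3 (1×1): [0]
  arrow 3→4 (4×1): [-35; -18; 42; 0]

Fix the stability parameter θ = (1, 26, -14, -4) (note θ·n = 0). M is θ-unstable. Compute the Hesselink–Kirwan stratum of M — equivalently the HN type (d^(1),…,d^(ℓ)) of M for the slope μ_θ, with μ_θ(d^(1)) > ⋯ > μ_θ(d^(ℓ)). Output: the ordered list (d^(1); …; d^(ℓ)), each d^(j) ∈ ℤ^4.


Barcode: M ≅ I[1,1]^3, I[1,2], I[3,4], I[4,4]^3. HN layers by μ_θ (4 steps, strictly decreasing):
  μ^(1)=26; μ^(2)=1; μ^(3)=-4; μ^(4)=-14

((0, 1, 0, 0); (4, 0, 0, 0); (0, 0, 0, 4); (0, 0, 1, 0))


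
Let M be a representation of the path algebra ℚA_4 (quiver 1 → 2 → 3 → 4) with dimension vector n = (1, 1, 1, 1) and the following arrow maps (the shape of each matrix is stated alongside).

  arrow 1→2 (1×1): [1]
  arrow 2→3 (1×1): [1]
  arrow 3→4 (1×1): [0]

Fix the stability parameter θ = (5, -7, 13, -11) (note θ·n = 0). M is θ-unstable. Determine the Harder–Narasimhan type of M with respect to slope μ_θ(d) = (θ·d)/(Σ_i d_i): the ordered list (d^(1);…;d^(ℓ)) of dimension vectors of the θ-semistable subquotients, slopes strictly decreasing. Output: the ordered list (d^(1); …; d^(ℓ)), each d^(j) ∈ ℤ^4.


Barcode: M ≅ I[1,3], I[4,4]. HN layers by μ_θ (3 steps, strictly decreasing):
  μ^(1)=13; μ^(2)=-1; μ^(3)=-11

((0, 0, 1, 0); (1, 1, 0, 0); (0, 0, 0, 1))


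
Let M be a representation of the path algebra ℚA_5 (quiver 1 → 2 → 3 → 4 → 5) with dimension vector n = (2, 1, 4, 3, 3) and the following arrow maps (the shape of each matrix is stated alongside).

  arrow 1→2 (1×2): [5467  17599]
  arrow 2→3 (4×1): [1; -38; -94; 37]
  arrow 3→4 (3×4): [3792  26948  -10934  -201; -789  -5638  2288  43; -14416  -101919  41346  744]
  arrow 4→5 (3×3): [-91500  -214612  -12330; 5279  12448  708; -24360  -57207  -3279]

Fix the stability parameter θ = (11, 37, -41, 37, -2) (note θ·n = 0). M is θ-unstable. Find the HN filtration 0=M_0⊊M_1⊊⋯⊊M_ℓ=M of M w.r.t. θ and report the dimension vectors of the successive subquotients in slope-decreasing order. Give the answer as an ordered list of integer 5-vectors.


Interval decomposition of M: I[1,1], I[1,5], I[3,3], I[3,5]^2.
HN type (ℓ=4): μ^(1)=35/2; μ^(2)=11; μ^(3)=7/3; μ^(4)=-41

((0, 0, 0, 3, 3); (1, 0, 0, 0, 0); (1, 1, 1, 0, 0); (0, 0, 3, 0, 0))


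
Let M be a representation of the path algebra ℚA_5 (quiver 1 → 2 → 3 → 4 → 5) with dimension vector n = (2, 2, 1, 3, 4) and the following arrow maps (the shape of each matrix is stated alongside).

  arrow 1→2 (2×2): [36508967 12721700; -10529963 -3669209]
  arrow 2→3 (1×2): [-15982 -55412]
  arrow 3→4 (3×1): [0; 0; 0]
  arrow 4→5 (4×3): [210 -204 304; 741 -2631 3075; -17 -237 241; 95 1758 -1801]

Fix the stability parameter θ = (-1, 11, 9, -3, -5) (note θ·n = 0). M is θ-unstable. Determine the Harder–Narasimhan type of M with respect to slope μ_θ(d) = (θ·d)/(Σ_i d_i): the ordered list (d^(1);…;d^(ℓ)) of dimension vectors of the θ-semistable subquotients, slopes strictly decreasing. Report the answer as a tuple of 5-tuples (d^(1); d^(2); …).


Barcode: M ≅ I[1,2], I[1,3], I[4,5]^3, I[5,5]. HN layers by μ_θ (5 steps, strictly decreasing):
  μ^(1)=11; μ^(2)=10; μ^(3)=-1; μ^(4)=-4; μ^(5)=-5

((0, 1, 0, 0, 0); (0, 1, 1, 0, 0); (2, 0, 0, 0, 0); (0, 0, 0, 3, 3); (0, 0, 0, 0, 1))


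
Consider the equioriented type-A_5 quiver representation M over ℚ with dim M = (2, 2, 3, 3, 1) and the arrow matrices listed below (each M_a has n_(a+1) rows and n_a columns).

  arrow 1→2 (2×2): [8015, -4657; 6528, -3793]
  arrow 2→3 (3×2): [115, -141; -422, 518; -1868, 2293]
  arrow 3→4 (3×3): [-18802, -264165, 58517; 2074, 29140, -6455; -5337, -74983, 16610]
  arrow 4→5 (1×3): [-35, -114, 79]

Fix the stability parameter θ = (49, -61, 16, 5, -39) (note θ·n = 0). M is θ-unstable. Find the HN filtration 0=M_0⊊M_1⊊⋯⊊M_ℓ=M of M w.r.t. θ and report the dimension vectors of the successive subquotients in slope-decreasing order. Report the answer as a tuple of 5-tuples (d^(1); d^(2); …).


Via rank(M_{q-1}∘⋯∘M_p): M ≅ I[1,4], I[1,5], I[3,4].
μ_θ-semistable layers: μ^(1)=21/2; μ^(2)=-6

((0, 0, 2, 2, 0); (2, 2, 1, 1, 1))


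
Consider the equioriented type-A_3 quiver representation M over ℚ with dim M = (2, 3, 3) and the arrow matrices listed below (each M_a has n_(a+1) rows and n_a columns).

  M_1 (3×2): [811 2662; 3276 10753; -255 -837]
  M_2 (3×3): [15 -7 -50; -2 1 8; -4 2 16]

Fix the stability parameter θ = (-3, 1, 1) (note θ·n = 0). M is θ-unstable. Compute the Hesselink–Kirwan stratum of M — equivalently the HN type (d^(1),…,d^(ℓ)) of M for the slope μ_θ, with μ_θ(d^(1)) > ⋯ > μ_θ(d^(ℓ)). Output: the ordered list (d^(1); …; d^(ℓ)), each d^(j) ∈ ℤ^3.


Barcode: M ≅ I[1,3]^2, I[2,2], I[3,3]. HN layers by μ_θ (2 steps, strictly decreasing):
  μ^(1)=1; μ^(2)=-3

((0, 3, 3); (2, 0, 0))


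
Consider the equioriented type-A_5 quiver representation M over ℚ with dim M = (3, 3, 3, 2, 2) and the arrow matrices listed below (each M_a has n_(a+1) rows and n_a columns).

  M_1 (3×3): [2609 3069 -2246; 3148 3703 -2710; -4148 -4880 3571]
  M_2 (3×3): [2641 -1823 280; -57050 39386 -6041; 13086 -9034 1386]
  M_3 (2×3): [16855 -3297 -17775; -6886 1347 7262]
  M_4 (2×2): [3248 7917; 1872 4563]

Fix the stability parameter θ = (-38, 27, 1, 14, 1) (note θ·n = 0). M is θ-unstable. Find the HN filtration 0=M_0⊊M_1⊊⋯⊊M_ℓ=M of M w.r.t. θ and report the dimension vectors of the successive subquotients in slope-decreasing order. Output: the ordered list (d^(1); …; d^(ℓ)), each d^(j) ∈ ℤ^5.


Interval decomposition of M: I[1,2], I[1,4], I[1,5], I[3,3], I[5,5].
HN type (ℓ=5): μ^(1)=27; μ^(2)=14; μ^(3)=43/4; μ^(4)=1; μ^(5)=-38

((0, 1, 0, 0, 0); (0, 1, 1, 1, 0); (0, 1, 1, 1, 1); (0, 0, 1, 0, 1); (3, 0, 0, 0, 0))


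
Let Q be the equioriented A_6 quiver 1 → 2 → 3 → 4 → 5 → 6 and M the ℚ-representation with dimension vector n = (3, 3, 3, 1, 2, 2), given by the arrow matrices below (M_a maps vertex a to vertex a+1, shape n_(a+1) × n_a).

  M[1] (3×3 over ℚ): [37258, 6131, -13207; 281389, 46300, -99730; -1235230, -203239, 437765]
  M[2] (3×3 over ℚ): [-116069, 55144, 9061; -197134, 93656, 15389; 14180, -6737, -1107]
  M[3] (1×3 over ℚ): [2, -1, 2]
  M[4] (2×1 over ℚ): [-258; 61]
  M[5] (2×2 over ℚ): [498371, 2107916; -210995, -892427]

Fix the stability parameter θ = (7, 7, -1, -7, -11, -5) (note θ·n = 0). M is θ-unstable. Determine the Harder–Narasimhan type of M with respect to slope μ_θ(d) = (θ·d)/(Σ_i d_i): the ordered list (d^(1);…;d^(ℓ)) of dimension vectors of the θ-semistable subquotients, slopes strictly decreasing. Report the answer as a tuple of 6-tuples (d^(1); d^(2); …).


Barcode: M ≅ I[1,3]^2, I[1,6], I[5,6]. HN layers by μ_θ (4 steps, strictly decreasing):
  μ^(1)=13/3; μ^(2)=-5/3; μ^(3)=-5; μ^(4)=-11

((2, 2, 2, 0, 0, 0); (1, 1, 1, 1, 1, 1); (0, 0, 0, 0, 0, 1); (0, 0, 0, 0, 1, 0))


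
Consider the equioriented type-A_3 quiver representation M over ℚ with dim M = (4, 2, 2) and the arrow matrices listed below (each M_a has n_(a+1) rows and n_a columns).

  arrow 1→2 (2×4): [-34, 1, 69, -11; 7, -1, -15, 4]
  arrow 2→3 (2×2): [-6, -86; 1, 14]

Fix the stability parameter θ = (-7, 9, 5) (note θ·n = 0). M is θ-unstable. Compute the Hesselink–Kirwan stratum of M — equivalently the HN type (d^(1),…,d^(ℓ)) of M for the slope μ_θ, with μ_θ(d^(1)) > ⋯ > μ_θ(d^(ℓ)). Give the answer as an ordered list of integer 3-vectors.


Barcode: M ≅ I[1,1]^2, I[1,3]^2. HN layers by μ_θ (2 steps, strictly decreasing):
  μ^(1)=7; μ^(2)=-7

((0, 2, 2); (4, 0, 0))


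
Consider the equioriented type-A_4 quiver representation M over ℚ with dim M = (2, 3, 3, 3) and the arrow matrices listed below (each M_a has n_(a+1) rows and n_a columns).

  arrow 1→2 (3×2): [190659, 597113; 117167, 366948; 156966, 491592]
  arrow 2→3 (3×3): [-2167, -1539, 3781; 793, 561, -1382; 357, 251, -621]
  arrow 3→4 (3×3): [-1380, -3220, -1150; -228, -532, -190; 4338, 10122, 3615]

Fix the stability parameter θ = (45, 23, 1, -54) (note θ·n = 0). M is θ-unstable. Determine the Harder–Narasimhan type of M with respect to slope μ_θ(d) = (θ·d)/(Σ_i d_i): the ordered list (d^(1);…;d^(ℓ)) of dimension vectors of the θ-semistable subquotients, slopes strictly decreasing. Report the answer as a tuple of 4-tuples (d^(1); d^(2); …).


Via rank(M_{q-1}∘⋯∘M_p): M ≅ I[1,3], I[1,4], I[2,3], I[4,4]^2.
μ_θ-semistable layers: μ^(1)=23; μ^(2)=12; μ^(3)=15/4; μ^(4)=-54

((1, 1, 1, 0); (0, 1, 1, 0); (1, 1, 1, 1); (0, 0, 0, 2))


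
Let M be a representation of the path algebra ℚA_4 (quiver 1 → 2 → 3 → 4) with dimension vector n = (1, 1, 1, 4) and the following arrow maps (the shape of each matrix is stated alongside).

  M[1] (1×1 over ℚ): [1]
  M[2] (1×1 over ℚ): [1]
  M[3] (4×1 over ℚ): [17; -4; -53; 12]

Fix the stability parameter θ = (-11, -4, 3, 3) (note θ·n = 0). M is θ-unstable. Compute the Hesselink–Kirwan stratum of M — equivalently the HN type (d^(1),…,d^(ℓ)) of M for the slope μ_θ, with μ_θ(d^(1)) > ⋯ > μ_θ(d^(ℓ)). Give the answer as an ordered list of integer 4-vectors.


Barcode: M ≅ I[1,4], I[4,4]^3. HN layers by μ_θ (3 steps, strictly decreasing):
  μ^(1)=3; μ^(2)=-4; μ^(3)=-11

((0, 0, 1, 4); (0, 1, 0, 0); (1, 0, 0, 0))


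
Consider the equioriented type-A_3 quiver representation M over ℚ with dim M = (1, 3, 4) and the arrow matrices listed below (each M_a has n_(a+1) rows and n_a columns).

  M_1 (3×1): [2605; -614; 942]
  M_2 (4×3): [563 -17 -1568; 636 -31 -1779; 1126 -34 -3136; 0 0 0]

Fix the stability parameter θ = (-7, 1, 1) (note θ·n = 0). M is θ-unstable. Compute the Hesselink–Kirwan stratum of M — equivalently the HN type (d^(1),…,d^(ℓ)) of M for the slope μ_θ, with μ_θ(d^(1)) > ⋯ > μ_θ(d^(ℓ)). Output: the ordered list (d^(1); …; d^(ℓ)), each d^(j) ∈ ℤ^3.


Via rank(M_{q-1}∘⋯∘M_p): M ≅ I[1,3], I[2,2], I[2,3], I[3,3]^2.
μ_θ-semistable layers: μ^(1)=1; μ^(2)=-7

((0, 3, 4); (1, 0, 0))


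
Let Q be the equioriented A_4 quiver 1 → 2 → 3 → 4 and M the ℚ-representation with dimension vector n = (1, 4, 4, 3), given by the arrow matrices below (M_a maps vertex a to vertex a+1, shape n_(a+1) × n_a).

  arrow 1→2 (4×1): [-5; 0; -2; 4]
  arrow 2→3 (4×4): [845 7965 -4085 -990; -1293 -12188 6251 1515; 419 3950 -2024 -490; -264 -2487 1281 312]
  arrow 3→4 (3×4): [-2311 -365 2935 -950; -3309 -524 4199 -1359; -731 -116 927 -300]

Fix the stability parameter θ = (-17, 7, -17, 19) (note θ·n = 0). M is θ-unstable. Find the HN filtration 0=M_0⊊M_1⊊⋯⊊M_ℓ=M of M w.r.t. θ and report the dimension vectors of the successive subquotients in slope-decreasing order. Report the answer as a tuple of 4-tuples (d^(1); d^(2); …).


Interval decomposition of M: I[1,4], I[2,2], I[2,3], I[2,4], I[3,4].
HN type (ℓ=4): μ^(1)=19; μ^(2)=7; μ^(3)=-5; μ^(4)=-17

((0, 0, 0, 3); (0, 1, 0, 0); (0, 3, 3, 0); (1, 0, 1, 0))


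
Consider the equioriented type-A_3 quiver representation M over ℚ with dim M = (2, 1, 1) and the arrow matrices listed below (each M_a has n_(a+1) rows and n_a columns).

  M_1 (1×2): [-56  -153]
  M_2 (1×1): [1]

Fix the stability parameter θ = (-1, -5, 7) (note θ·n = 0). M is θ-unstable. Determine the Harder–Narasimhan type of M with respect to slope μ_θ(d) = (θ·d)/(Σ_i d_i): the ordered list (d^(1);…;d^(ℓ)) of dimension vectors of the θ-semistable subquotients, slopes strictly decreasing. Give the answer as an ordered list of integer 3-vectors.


Barcode: M ≅ I[1,1], I[1,3]. HN layers by μ_θ (3 steps, strictly decreasing):
  μ^(1)=7; μ^(2)=-1; μ^(3)=-3

((0, 0, 1); (1, 0, 0); (1, 1, 0))


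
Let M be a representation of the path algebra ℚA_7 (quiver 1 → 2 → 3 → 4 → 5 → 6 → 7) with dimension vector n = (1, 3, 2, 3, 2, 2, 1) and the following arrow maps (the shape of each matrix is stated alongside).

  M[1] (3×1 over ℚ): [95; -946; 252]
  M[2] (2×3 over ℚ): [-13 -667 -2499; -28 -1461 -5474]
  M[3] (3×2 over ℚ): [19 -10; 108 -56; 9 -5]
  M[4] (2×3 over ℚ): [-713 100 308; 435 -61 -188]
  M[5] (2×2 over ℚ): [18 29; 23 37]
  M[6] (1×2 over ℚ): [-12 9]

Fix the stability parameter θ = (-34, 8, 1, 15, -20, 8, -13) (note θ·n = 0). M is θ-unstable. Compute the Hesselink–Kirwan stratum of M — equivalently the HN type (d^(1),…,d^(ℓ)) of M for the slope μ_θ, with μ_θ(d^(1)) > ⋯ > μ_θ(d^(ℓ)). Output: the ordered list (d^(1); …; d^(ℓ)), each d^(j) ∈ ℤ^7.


Barcode: M ≅ I[1,6], I[2,2], I[2,4], I[4,7]. HN layers by μ_θ (6 steps, strictly decreasing):
  μ^(1)=15; μ^(2)=8; μ^(3)=9/2; μ^(4)=1; μ^(5)=-5/2; μ^(6)=-34

((0, 0, 0, 1, 0, 0, 0); (0, 1, 0, 0, 0, 1, 0); (0, 1, 1, 0, 0, 0, 0); (0, 1, 1, 1, 1, 0, 0); (0, 0, 0, 1, 1, 1, 1); (1, 0, 0, 0, 0, 0, 0))


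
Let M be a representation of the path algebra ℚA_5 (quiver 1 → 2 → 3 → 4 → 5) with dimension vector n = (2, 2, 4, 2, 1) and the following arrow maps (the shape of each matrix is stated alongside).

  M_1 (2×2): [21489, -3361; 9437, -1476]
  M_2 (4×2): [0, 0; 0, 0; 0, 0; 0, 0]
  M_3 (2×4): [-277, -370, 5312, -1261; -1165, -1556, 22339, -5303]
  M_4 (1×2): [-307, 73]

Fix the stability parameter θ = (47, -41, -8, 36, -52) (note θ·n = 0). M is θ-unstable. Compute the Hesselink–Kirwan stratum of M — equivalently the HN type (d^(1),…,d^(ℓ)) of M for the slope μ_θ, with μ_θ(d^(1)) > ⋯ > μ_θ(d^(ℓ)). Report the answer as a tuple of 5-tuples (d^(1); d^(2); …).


Via rank(M_{q-1}∘⋯∘M_p): M ≅ I[1,2]^2, I[3,3]^2, I[3,4], I[3,5].
μ_θ-semistable layers: μ^(1)=36; μ^(2)=3; μ^(3)=-8

((0, 0, 0, 1, 0); (2, 2, 0, 0, 0); (0, 0, 4, 1, 1))


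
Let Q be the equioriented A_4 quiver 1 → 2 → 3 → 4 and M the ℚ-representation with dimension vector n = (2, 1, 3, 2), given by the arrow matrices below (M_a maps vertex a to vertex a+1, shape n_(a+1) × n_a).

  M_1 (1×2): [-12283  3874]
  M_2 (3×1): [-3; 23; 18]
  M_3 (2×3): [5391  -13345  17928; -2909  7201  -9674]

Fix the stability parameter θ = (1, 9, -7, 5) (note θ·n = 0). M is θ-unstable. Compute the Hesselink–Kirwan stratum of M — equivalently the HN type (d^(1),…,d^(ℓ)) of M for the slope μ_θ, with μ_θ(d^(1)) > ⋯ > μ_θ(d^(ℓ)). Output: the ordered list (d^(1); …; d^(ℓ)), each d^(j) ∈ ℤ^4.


Barcode: M ≅ I[1,1], I[1,4], I[3,3], I[3,4]. HN layers by μ_θ (3 steps, strictly decreasing):
  μ^(1)=5; μ^(2)=1; μ^(3)=-7

((0, 0, 0, 2); (2, 1, 1, 0); (0, 0, 2, 0))


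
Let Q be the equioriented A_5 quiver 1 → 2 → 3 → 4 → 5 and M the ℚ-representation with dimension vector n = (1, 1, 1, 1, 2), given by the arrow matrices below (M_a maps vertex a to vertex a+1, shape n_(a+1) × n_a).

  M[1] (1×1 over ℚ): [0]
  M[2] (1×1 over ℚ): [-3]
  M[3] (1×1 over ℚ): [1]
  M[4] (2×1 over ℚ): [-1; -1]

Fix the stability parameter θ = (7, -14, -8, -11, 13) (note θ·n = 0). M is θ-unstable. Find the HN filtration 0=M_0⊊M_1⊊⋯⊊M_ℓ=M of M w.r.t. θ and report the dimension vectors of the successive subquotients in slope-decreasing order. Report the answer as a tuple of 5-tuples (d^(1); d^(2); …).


Barcode: M ≅ I[1,1], I[2,5], I[5,5]. HN layers by μ_θ (4 steps, strictly decreasing):
  μ^(1)=13; μ^(2)=7; μ^(3)=-19/2; μ^(4)=-14

((0, 0, 0, 0, 2); (1, 0, 0, 0, 0); (0, 0, 1, 1, 0); (0, 1, 0, 0, 0))


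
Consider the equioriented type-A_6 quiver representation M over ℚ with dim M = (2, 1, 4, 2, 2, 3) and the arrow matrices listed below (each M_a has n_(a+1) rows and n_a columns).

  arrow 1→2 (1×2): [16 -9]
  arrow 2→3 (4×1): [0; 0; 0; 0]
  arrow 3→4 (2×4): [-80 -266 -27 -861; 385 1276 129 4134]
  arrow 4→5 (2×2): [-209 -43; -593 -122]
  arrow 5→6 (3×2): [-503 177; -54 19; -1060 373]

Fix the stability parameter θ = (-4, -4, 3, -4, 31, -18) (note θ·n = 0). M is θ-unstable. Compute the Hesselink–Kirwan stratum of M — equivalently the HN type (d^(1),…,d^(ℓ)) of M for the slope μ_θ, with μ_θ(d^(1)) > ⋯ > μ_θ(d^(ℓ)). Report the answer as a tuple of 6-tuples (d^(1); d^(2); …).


Interval decomposition of M: I[1,1], I[1,2], I[3,3]^2, I[3,6]^2, I[6,6].
HN type (ℓ=5): μ^(1)=13/2; μ^(2)=3; μ^(3)=-1/2; μ^(4)=-4; μ^(5)=-18

((0, 0, 0, 0, 2, 2); (0, 0, 2, 0, 0, 0); (0, 0, 2, 2, 0, 0); (2, 1, 0, 0, 0, 0); (0, 0, 0, 0, 0, 1))


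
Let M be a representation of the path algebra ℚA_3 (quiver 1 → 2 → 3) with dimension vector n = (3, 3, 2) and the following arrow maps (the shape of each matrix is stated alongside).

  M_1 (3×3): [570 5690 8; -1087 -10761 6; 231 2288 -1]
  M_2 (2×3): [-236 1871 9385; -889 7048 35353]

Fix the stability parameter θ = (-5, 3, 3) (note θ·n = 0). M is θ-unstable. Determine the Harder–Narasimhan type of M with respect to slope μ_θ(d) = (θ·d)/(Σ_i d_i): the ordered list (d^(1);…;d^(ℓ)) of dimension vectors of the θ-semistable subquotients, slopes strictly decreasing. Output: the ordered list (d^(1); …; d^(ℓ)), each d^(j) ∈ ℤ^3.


Interval decomposition of M: I[1,1], I[1,3]^2, I[2,2].
HN type (ℓ=2): μ^(1)=3; μ^(2)=-5

((0, 3, 2); (3, 0, 0))


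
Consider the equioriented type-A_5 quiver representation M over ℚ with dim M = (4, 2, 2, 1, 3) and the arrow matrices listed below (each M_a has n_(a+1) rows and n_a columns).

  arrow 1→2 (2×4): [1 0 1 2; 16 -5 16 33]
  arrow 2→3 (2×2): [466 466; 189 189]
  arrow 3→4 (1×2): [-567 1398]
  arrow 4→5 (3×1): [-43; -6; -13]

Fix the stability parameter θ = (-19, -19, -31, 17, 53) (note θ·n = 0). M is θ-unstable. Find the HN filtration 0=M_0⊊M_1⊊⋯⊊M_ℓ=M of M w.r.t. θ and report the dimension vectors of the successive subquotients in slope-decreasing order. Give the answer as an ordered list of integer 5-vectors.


Via rank(M_{q-1}∘⋯∘M_p): M ≅ I[1,1]^2, I[1,2], I[1,3], I[3,5], I[5,5]^2.
μ_θ-semistable layers: μ^(1)=53; μ^(2)=17; μ^(3)=-19; μ^(4)=-23; μ^(5)=-31

((0, 0, 0, 0, 3); (0, 0, 0, 1, 0); (3, 1, 0, 0, 0); (1, 1, 1, 0, 0); (0, 0, 1, 0, 0))


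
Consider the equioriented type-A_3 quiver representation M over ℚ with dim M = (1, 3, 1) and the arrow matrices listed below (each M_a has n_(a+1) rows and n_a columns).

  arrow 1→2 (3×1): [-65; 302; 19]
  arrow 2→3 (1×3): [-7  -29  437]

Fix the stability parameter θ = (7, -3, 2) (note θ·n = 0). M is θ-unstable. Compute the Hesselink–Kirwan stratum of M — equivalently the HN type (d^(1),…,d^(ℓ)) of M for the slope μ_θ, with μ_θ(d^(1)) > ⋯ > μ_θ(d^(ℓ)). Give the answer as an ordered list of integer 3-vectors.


Via rank(M_{q-1}∘⋯∘M_p): M ≅ I[1,2], I[2,2], I[2,3].
μ_θ-semistable layers: μ^(1)=2; μ^(2)=-3

((1, 1, 1); (0, 2, 0))


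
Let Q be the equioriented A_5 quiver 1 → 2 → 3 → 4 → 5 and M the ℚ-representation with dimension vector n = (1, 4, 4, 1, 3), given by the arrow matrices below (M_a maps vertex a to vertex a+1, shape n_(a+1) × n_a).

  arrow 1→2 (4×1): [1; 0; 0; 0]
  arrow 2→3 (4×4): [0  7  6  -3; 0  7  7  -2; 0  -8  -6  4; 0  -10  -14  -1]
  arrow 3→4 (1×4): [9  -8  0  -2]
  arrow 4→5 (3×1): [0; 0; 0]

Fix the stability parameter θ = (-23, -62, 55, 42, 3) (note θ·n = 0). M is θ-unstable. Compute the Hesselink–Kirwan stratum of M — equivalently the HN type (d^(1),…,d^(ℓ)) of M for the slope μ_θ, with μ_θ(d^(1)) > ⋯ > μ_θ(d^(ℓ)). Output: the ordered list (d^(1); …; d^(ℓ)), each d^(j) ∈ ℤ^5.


Interval decomposition of M: I[1,2], I[2,3]^2, I[2,4], I[3,3], I[5,5]^3.
HN type (ℓ=5): μ^(1)=55; μ^(2)=97/2; μ^(3)=3; μ^(4)=-85/2; μ^(5)=-62

((0, 0, 3, 0, 0); (0, 0, 1, 1, 0); (0, 0, 0, 0, 3); (1, 1, 0, 0, 0); (0, 3, 0, 0, 0))


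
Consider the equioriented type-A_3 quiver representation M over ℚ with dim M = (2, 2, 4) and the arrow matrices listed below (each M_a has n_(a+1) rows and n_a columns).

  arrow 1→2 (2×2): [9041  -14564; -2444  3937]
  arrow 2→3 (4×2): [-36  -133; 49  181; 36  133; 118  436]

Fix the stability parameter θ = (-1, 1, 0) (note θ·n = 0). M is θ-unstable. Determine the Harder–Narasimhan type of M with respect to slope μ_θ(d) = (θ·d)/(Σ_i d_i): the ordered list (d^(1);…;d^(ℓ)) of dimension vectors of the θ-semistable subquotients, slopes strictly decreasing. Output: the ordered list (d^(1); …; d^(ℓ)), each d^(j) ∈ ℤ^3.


Barcode: M ≅ I[1,3]^2, I[3,3]^2. HN layers by μ_θ (3 steps, strictly decreasing):
  μ^(1)=1/2; μ^(2)=0; μ^(3)=-1

((0, 2, 2); (0, 0, 2); (2, 0, 0))


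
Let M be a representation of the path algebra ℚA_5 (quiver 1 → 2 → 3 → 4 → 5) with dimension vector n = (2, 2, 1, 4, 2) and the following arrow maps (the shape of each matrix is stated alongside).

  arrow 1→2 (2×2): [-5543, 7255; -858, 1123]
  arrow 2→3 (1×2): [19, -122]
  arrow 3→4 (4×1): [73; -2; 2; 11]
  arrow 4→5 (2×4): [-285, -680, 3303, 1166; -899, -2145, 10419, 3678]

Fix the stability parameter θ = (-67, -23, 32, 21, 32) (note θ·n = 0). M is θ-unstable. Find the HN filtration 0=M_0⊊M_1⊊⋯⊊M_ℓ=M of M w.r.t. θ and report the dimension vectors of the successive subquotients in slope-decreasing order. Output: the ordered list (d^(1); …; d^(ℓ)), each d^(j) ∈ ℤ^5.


Via rank(M_{q-1}∘⋯∘M_p): M ≅ I[1,2], I[1,5], I[4,4]^2, I[4,5].
μ_θ-semistable layers: μ^(1)=32; μ^(2)=53/2; μ^(3)=21; μ^(4)=-23; μ^(5)=-67

((0, 0, 0, 0, 2); (0, 0, 1, 1, 0); (0, 0, 0, 3, 0); (0, 2, 0, 0, 0); (2, 0, 0, 0, 0))


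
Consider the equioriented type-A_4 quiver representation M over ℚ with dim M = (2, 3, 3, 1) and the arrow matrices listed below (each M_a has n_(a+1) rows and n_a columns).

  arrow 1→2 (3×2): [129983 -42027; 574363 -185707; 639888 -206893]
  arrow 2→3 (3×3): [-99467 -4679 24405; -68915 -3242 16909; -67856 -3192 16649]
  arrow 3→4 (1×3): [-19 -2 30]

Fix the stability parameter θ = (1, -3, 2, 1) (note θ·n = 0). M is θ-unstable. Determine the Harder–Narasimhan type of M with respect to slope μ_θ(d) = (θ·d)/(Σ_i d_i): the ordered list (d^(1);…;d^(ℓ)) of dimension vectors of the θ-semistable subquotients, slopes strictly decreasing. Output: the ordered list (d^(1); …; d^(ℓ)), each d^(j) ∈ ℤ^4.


Via rank(M_{q-1}∘⋯∘M_p): M ≅ I[1,3], I[1,4], I[2,3].
μ_θ-semistable layers: μ^(1)=2; μ^(2)=3/2; μ^(3)=-1; μ^(4)=-3

((0, 0, 2, 0); (0, 0, 1, 1); (2, 2, 0, 0); (0, 1, 0, 0))


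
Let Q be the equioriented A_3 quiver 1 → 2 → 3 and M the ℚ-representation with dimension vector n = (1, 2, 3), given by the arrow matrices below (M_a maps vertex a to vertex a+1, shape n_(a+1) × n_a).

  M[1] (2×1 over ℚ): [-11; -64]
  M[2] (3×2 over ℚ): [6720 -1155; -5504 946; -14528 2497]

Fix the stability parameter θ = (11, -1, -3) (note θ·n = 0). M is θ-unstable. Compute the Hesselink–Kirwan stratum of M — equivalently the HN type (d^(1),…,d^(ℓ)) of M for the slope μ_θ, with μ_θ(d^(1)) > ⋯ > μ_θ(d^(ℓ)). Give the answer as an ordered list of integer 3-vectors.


Via rank(M_{q-1}∘⋯∘M_p): M ≅ I[1,2], I[2,3], I[3,3]^2.
μ_θ-semistable layers: μ^(1)=5; μ^(2)=-2; μ^(3)=-3

((1, 1, 0); (0, 1, 1); (0, 0, 2))


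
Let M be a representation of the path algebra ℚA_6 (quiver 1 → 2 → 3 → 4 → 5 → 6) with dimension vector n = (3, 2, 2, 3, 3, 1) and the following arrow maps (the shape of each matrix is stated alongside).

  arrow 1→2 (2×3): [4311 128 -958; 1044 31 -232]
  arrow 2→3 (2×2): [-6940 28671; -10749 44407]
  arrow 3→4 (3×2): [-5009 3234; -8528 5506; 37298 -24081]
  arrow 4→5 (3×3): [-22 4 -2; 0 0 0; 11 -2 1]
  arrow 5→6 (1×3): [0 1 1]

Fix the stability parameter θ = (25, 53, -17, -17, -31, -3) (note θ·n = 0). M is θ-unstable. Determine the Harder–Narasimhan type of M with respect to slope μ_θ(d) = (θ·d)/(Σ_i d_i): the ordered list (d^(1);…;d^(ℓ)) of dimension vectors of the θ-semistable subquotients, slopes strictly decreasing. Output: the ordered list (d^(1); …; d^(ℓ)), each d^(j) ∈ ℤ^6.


Barcode: M ≅ I[1,1], I[1,4], I[1,6], I[4,4], I[5,5]^2. HN layers by μ_θ (5 steps, strictly decreasing):
  μ^(1)=25; μ^(2)=11; μ^(3)=5/3; μ^(4)=-17; μ^(5)=-31

((1, 0, 0, 0, 0, 0); (1, 1, 1, 1, 0, 0); (1, 1, 1, 1, 1, 1); (0, 0, 0, 1, 0, 0); (0, 0, 0, 0, 2, 0))


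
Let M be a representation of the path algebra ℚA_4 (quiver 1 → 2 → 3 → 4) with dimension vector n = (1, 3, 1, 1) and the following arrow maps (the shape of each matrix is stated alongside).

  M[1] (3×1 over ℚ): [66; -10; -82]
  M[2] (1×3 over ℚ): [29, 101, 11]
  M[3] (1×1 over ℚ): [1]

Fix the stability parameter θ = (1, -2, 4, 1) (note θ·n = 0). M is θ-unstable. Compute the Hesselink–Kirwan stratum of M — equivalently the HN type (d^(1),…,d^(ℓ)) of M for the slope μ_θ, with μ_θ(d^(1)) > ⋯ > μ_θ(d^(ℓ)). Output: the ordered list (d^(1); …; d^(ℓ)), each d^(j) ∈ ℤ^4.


Via rank(M_{q-1}∘⋯∘M_p): M ≅ I[1,4], I[2,2]^2.
μ_θ-semistable layers: μ^(1)=5/2; μ^(2)=-1/2; μ^(3)=-2

((0, 0, 1, 1); (1, 1, 0, 0); (0, 2, 0, 0))


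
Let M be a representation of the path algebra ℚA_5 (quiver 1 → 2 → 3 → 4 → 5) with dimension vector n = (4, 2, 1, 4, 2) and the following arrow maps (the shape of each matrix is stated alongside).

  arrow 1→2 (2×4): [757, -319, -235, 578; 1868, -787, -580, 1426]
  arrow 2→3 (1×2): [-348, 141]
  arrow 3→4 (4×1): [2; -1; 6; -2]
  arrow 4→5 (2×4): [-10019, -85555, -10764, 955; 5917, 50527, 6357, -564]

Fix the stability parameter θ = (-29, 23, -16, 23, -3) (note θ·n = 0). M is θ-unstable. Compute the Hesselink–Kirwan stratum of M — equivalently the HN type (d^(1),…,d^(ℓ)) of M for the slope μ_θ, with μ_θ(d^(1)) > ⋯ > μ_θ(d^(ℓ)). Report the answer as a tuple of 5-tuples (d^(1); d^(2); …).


Interval decomposition of M: I[1,1]^2, I[1,2], I[1,5], I[4,4]^2, I[4,5].
HN type (ℓ=4): μ^(1)=23; μ^(2)=10; μ^(3)=7/2; μ^(4)=-29

((0, 1, 0, 2, 0); (0, 0, 0, 2, 2); (0, 1, 1, 0, 0); (4, 0, 0, 0, 0))


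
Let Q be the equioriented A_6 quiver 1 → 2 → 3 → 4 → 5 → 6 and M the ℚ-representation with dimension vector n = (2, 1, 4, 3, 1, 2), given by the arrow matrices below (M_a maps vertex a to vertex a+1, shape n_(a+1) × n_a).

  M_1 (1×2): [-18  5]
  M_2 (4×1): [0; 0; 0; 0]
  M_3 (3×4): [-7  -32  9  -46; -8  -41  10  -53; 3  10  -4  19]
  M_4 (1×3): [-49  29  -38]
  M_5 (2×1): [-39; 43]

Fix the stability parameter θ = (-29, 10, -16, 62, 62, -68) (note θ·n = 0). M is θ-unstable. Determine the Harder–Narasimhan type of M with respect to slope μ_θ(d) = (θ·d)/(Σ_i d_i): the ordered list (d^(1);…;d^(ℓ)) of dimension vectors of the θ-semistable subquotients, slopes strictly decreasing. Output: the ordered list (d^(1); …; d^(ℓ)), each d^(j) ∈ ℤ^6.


Barcode: M ≅ I[1,1], I[1,2], I[3,3], I[3,4]^2, I[3,6], I[6,6]. HN layers by μ_θ (6 steps, strictly decreasing):
  μ^(1)=62; μ^(2)=56/3; μ^(3)=10; μ^(4)=-16; μ^(5)=-29; μ^(6)=-68

((0, 0, 0, 2, 0, 0); (0, 0, 0, 1, 1, 1); (0, 1, 0, 0, 0, 0); (0, 0, 4, 0, 0, 0); (2, 0, 0, 0, 0, 0); (0, 0, 0, 0, 0, 1))


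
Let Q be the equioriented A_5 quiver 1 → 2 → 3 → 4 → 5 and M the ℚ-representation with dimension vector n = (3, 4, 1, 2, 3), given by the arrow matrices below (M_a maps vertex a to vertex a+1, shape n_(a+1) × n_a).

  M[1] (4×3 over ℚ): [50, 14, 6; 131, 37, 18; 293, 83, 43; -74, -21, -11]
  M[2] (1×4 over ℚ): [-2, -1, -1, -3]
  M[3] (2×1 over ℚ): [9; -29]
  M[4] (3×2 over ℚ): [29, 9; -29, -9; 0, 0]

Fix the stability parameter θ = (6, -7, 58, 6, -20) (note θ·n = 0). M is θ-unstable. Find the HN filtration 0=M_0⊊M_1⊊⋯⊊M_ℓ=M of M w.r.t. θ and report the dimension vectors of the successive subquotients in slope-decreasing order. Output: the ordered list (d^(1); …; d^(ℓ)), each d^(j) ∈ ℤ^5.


Barcode: M ≅ I[1,2]^2, I[1,4], I[2,2], I[4,5], I[5,5]^2. HN layers by μ_θ (4 steps, strictly decreasing):
  μ^(1)=32; μ^(2)=-1/2; μ^(3)=-7; μ^(4)=-20

((0, 0, 1, 1, 0); (3, 3, 0, 0, 0); (0, 1, 0, 1, 1); (0, 0, 0, 0, 2))


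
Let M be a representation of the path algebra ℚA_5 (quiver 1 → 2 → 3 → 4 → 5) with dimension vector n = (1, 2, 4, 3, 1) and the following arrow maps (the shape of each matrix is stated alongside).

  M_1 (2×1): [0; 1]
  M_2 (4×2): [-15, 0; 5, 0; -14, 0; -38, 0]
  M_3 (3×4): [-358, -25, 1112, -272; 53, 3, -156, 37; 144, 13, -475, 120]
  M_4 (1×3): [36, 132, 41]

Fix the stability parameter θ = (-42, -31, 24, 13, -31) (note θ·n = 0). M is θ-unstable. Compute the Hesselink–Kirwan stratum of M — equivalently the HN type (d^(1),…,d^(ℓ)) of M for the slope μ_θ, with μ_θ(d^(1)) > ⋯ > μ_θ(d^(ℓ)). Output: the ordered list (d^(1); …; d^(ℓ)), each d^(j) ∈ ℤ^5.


Barcode: M ≅ I[1,2], I[2,5], I[3,3], I[3,4]^2. HN layers by μ_θ (5 steps, strictly decreasing):
  μ^(1)=24; μ^(2)=37/2; μ^(3)=2; μ^(4)=-31; μ^(5)=-42

((0, 0, 1, 0, 0); (0, 0, 2, 2, 0); (0, 0, 1, 1, 1); (0, 2, 0, 0, 0); (1, 0, 0, 0, 0))


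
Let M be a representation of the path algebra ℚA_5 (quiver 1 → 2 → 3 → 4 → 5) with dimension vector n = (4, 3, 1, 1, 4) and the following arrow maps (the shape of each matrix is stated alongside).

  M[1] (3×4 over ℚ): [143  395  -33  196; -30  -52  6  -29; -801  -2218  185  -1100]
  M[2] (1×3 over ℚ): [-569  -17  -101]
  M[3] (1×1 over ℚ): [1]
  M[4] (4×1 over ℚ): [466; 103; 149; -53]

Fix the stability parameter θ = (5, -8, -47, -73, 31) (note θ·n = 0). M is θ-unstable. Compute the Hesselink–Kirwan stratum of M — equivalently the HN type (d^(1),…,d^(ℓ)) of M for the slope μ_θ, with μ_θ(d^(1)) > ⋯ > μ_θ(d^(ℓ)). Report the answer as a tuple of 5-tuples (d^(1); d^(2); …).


Via rank(M_{q-1}∘⋯∘M_p): M ≅ I[1,1], I[1,2]^2, I[1,5], I[5,5]^3.
μ_θ-semistable layers: μ^(1)=31; μ^(2)=5; μ^(3)=-3/2; μ^(4)=-123/4

((0, 0, 0, 0, 4); (1, 0, 0, 0, 0); (2, 2, 0, 0, 0); (1, 1, 1, 1, 0))


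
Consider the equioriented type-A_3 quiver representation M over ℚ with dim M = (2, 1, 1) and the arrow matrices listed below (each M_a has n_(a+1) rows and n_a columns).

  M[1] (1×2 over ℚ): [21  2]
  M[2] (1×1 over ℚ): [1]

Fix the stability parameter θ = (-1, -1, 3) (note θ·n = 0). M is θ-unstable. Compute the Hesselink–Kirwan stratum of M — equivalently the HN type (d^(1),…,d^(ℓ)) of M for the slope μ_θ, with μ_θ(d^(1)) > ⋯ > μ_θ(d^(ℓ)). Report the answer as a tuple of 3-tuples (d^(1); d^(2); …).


Via rank(M_{q-1}∘⋯∘M_p): M ≅ I[1,1], I[1,3].
μ_θ-semistable layers: μ^(1)=3; μ^(2)=-1

((0, 0, 1); (2, 1, 0))
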